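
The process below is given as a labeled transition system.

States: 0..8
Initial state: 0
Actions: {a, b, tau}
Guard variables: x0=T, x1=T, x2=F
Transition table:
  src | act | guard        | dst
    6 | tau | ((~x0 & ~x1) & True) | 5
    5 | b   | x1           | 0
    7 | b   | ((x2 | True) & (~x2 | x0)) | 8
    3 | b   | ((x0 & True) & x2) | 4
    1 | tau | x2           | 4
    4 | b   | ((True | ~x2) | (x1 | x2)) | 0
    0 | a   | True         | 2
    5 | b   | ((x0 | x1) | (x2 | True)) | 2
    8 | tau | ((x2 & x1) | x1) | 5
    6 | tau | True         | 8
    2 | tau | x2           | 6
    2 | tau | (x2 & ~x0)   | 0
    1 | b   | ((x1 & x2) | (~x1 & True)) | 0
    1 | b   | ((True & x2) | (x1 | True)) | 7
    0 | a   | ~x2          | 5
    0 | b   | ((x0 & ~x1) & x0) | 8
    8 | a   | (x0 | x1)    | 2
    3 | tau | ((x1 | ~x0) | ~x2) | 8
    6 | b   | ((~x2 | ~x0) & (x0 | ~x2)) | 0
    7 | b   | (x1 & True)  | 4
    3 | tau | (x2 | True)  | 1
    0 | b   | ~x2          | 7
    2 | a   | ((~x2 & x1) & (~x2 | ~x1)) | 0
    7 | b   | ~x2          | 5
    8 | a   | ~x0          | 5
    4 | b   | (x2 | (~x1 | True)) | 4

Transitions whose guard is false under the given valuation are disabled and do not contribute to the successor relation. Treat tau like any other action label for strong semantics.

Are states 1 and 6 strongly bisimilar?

Answer: NOT BISIMILAR

Trace:
Refine partition for ~:
  π0 = {{0,1,2,3,4,5,6,7,8}}
  π1 = {{0},{1,4,5,7},{2},{3},{6},{8}}
  π2 = {{0},{1},{2},{3},{4},{5},{6},{7},{8}}
Fixed point at round 3; 9 class(es).
class of 1: {1}; class of 6: {6}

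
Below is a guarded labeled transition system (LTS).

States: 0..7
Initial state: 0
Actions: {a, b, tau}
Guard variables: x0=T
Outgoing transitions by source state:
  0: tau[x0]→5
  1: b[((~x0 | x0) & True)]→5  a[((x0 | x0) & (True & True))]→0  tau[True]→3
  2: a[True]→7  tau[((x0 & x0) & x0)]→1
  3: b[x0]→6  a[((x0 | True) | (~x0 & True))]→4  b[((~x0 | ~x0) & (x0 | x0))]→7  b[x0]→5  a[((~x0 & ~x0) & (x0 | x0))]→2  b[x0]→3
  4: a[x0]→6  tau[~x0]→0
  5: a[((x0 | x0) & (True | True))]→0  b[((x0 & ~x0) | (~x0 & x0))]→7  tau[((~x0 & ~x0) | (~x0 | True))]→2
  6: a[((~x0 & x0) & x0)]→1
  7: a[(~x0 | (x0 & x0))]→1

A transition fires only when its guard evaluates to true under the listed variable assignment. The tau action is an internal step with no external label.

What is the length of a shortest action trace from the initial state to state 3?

BFS to 3:
  depth 0: {0}
  depth 1: {5}
  depth 2: {2}
  depth 3: {1,7}
  depth 4: {3}
3 enters at depth 4; path tau·tau·tau·tau

Answer: 4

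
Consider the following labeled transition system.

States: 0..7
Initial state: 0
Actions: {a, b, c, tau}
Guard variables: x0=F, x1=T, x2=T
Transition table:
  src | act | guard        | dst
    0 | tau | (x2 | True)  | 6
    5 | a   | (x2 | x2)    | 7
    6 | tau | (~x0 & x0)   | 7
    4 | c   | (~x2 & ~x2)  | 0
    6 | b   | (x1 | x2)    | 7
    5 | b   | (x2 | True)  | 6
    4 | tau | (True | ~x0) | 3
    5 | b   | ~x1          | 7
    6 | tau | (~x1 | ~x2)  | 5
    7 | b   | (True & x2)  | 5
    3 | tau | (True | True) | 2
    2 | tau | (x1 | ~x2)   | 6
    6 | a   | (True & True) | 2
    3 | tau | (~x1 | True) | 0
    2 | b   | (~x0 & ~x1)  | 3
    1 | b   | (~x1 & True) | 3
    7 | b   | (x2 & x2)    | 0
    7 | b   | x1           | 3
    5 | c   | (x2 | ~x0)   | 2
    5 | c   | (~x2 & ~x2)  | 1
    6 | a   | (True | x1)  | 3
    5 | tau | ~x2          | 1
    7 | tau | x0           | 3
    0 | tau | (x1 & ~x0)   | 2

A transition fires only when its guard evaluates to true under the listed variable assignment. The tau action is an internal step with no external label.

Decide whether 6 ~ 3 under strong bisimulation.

Answer: NOT BISIMILAR

Working:
Bisimulation quotient by refinement:
  P[0] = {{0,1,2,3,4,5,6,7}}
  P[1] = {{0,2,3,4},{1},{5},{6},{7}}
  P[2] = {{0},{1},{2},{3,4},{5},{6},{7}}
  P[3] = {{0},{1},{2},{3},{4},{5},{6},{7}}
stable after 4 split(s): 8 block(s)
6∈{6}, 3∈{3}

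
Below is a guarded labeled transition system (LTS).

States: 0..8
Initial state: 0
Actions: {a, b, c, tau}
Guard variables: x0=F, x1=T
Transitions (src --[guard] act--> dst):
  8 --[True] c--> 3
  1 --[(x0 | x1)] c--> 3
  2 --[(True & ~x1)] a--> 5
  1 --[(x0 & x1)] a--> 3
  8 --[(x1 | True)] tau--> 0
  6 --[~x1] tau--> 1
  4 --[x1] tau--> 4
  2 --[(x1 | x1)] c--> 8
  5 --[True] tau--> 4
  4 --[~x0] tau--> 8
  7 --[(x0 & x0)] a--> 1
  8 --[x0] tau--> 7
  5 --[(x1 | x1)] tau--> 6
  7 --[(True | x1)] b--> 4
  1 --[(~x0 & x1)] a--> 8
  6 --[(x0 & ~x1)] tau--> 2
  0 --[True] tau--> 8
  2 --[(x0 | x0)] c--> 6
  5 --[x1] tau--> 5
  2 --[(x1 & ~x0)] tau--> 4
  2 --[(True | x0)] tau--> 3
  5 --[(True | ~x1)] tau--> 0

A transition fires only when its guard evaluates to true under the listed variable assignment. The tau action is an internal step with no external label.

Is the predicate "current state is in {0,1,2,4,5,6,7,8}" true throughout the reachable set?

Inv-set: {0,1,2,4,5,6,7,8}
R = {0,3,8}
  0: ok
  3: VIOLATES
  8: ok
counterexample path to 3: tau·c

Answer: INVARIANT VIOLATED at state 3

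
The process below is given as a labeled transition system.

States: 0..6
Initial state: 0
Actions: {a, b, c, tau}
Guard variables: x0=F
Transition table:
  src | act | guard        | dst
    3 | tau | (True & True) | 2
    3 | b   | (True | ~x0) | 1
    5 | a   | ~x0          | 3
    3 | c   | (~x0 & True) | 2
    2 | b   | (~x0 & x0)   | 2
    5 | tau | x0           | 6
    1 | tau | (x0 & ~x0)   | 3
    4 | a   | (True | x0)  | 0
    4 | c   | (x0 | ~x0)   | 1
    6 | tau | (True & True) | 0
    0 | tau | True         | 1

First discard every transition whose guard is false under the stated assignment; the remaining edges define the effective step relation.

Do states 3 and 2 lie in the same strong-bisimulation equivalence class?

Answer: NOT BISIMILAR

Working:
Bisimulation quotient by refinement:
  round 0: {{0,1,2,3,4,5,6}}
  round 1: {{0,6},{1,2},{3},{4},{5}}
  round 2: {{0},{1,2},{3},{4},{5},{6}}
stable after 3 split(s): 6 block(s)
class of 3: {3}; class of 2: {1,2}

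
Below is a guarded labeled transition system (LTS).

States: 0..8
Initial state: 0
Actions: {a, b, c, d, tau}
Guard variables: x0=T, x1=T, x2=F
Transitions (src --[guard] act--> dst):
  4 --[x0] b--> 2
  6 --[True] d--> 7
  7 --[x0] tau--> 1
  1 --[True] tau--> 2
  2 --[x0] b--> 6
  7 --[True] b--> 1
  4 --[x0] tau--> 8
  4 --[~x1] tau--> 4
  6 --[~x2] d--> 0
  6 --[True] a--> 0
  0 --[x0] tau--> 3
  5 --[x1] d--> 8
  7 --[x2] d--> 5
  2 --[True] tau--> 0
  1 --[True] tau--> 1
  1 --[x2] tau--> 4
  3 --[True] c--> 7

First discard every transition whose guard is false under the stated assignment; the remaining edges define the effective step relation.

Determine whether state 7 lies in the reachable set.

Answer: REACHABLE

Trace:
14 transition(s) survive guard evaluation.
Layer 0: {0}
Layer 1: {3}  cumulative {0,3}
Layer 2: {7}  cumulative {0,3,7}
Layer 3: {1}  cumulative {0,1,3,7}
Layer 4: {2}  cumulative {0,1,2,3,7}
Layer 5: {6}  cumulative {0,1,2,3,6,7}
Reach set: {0,1,2,3,6,7}
witness 7: tau·c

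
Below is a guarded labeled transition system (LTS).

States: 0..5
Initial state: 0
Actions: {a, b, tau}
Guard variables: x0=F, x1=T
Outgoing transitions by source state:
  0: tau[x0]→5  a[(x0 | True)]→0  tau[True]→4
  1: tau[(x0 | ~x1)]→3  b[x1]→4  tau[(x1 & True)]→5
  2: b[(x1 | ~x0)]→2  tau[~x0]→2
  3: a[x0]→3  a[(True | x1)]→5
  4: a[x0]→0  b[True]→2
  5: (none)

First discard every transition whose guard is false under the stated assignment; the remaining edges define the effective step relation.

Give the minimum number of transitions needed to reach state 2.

Layered search for 2:
  L0 = {0}
  L1 = {4}
  L2 = {2}
2 enters at depth 2; path tau·b

Answer: 2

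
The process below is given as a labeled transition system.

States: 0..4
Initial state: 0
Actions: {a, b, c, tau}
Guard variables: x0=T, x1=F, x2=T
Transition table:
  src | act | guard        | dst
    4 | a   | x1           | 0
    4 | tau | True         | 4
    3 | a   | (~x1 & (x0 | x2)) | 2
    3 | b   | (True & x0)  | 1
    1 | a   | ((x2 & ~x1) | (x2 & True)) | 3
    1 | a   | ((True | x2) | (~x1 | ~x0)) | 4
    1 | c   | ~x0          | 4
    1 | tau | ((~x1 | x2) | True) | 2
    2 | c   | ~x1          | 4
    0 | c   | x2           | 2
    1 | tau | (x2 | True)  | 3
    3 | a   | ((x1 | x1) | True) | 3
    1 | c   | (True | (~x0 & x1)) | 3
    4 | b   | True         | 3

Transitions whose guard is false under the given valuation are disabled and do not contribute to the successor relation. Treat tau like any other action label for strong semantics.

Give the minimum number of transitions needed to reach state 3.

Layered search for 3:
  L0 = {0}
  L1 = {2}
  L2 = {4}
  L3 = {3}
depth(3)=3, e.g. c·c·b

Answer: 3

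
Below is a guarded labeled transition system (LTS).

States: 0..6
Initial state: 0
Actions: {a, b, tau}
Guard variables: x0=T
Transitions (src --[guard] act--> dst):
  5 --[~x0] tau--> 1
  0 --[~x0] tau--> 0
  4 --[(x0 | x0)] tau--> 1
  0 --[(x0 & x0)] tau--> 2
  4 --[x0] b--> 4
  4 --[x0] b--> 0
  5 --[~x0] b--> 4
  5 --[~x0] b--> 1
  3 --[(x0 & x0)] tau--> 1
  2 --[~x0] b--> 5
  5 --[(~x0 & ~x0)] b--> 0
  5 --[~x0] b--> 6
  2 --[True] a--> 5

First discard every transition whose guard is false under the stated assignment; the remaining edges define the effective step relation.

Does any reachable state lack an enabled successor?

Reach set: {0,2,5}
  0: tau→2  [1 exit(s)]
  2: a→5  [1 exit(s)]
  5: ∅  [no exit]
Path to 5: tau·a

Answer: DEADLOCK at state 5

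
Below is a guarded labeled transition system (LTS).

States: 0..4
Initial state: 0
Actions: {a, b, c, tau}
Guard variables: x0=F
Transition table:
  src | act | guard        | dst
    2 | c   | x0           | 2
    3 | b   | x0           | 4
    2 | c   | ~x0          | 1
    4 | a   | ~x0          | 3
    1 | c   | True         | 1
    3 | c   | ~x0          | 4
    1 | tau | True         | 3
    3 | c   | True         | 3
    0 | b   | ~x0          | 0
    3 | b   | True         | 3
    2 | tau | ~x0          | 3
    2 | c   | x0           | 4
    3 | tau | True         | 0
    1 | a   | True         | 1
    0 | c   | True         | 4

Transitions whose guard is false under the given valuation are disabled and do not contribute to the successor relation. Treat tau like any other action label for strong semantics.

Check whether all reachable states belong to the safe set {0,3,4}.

Answer: INVARIANT HOLDS

Analysis:
Allowed set {0,3,4}
R = {0,3,4}
  0: ✓
  3: ✓
  4: ✓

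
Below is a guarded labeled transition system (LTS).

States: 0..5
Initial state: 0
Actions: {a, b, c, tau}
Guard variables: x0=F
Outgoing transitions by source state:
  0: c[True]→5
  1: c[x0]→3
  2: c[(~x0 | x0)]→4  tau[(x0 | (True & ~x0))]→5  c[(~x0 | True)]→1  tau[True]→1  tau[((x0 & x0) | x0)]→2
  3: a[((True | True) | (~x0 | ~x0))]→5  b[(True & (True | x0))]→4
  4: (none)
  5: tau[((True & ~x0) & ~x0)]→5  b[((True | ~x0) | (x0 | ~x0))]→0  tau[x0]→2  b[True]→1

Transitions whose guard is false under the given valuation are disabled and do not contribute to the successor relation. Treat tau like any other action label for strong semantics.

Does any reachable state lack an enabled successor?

Answer: DEADLOCK at state 1

Working:
Reach set: {0,1,5}
  0: c→5  [deg 1]
  1: ∅  [no exit]
  5: b→0  b→1  tau→5  [deg 3]
witness 1: c·b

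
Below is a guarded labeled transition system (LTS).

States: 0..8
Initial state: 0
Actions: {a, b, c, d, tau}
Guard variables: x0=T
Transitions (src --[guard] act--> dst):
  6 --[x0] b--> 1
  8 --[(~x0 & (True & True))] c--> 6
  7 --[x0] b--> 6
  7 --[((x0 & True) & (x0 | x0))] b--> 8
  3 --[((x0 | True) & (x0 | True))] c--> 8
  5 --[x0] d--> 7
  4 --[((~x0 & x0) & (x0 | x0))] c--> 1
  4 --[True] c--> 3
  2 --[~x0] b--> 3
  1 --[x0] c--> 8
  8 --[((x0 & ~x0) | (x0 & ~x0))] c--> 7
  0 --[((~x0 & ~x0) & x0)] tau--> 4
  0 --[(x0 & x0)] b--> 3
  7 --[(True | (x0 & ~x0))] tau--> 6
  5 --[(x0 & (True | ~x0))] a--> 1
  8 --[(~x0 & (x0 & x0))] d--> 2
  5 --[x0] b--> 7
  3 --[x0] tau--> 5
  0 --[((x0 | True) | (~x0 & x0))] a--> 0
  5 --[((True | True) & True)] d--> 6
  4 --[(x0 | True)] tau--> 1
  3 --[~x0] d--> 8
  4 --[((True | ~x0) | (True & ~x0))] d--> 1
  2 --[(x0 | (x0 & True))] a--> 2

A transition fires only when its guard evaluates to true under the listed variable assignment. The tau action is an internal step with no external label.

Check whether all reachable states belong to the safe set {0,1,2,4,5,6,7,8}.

Answer: INVARIANT VIOLATED at state 3

Working:
Allowed set {0,1,2,4,5,6,7,8}
R = {0,1,3,5,6,7,8}
  0: ok
  1: ok
  3: outside
  5: ok
  6: ok
  7: ok
  8: ok
witness against invariant: b → 3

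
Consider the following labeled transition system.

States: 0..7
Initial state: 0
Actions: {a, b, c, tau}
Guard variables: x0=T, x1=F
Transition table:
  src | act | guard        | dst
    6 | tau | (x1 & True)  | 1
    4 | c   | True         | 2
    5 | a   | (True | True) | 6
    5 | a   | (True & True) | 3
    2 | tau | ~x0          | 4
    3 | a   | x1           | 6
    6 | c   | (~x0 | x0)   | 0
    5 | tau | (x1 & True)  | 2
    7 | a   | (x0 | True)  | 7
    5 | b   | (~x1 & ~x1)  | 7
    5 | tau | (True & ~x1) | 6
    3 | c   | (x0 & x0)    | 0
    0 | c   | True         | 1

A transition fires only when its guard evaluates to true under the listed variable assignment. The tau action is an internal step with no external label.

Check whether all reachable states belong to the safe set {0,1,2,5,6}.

Answer: INVARIANT HOLDS

Trace:
Inv-set: {0,1,2,5,6}
R = {0,1}
  0: safe
  1: safe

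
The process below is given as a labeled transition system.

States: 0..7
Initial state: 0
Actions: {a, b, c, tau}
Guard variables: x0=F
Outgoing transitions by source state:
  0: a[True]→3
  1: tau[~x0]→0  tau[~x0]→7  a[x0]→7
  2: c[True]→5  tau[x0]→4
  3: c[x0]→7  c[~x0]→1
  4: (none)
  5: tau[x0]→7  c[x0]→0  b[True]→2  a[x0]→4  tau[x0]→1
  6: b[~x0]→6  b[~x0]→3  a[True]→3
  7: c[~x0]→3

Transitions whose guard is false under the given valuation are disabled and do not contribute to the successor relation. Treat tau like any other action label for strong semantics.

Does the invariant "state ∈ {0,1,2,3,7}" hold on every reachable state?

Answer: INVARIANT HOLDS

Working:
Inv-set: {0,1,2,3,7}
Reachable = {0,1,3,7}
  0: safe
  1: safe
  3: safe
  7: safe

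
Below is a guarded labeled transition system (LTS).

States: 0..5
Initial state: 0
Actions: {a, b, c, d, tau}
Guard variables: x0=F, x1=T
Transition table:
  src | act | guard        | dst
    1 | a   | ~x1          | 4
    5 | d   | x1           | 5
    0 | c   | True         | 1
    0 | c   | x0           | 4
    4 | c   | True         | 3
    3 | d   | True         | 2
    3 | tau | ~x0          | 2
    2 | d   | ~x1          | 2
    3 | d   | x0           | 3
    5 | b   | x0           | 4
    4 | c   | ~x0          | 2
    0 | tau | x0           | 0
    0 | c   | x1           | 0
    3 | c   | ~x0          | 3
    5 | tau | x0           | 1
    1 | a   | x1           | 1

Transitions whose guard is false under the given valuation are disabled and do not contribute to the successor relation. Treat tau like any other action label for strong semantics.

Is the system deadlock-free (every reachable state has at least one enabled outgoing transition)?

Answer: DEADLOCK-FREE

Trace:
Reachable = {0,1}
  0: c→0  c→1  [2 exit(s)]
  1: a→1  [1 exit(s)]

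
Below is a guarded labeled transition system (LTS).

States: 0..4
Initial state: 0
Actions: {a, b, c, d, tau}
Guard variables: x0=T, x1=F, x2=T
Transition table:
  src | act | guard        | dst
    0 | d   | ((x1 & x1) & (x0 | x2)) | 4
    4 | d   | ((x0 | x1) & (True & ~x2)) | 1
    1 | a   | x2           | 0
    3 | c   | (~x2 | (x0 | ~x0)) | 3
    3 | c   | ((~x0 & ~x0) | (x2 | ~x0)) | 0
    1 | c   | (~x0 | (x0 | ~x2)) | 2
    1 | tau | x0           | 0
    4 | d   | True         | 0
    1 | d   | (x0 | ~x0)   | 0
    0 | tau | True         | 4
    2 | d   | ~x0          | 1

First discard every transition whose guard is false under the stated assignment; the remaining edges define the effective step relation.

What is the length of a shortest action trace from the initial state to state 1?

Answer: UNREACHABLE

Trace:
Breadth-first toward 1:
  L0 = {0}
  L1 = {4}
1 never appears.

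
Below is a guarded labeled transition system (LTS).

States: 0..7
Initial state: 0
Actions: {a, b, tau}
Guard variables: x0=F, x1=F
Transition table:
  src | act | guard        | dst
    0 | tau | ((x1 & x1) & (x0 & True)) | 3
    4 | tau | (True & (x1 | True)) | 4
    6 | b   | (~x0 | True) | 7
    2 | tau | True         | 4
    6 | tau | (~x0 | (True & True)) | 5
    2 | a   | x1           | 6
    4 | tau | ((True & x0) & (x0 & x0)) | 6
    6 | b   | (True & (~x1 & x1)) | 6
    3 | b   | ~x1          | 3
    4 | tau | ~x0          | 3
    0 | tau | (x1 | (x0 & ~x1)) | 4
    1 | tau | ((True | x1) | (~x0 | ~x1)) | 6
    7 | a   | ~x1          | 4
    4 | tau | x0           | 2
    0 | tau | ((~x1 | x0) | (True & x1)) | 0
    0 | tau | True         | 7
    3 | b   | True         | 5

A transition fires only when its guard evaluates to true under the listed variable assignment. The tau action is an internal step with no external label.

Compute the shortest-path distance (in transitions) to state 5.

BFS to 5:
  depth 0: {0}
  depth 1: {7}
  depth 2: {4}
  depth 3: {3}
  depth 4: {5}
first hit 5 at d=4 via tau·a·tau·b

Answer: 4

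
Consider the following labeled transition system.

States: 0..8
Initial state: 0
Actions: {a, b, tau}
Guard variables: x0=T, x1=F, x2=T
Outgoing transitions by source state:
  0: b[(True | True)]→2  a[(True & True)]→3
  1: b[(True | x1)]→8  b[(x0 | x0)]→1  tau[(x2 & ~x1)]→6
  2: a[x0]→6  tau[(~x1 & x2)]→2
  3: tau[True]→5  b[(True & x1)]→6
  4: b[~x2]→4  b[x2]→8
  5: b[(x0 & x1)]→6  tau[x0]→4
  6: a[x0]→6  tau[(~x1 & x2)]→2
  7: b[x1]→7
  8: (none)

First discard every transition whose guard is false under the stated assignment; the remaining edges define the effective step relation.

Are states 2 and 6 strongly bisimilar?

Answer: BISIMILAR

Working:
Refine partition for ~:
  P[0] = {{0,1,2,3,4,5,6,7,8}}
  P[1] = {{0},{1},{2,6},{3,5},{4},{7,8}}
  P[2] = {{0},{1},{2,6},{3},{4},{5},{7,8}}
7 equivalence class(es) (converged in 3)
[2]={2,6}  [6]={2,6}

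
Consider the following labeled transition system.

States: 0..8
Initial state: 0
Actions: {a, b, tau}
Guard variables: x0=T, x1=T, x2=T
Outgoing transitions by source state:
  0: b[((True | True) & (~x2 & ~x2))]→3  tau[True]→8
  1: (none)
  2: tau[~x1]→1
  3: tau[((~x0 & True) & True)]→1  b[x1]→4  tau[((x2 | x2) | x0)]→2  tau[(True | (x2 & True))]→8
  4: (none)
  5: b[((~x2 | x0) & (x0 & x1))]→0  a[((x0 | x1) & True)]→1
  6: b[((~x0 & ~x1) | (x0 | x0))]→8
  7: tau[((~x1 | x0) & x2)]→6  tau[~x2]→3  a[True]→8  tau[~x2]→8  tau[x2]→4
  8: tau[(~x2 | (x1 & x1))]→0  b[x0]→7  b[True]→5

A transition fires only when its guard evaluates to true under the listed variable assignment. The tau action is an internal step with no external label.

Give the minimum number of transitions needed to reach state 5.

Answer: 2

Working:
BFS to 5:
  depth 0: {0}
  depth 1: {8}
  depth 2: {5,7}
depth(5)=2, e.g. tau·b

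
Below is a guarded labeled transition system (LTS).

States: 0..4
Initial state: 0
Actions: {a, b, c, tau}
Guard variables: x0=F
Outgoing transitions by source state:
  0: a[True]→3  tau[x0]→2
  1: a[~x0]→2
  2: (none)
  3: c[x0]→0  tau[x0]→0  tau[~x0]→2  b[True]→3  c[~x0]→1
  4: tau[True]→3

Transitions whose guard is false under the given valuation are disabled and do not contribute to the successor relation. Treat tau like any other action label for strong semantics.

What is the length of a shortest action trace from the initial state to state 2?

Answer: 2

Trace:
Breadth-first toward 2:
  L0 = {0}
  L1 = {3}
  L2 = {1,2}
2 enters at depth 2; path a·tau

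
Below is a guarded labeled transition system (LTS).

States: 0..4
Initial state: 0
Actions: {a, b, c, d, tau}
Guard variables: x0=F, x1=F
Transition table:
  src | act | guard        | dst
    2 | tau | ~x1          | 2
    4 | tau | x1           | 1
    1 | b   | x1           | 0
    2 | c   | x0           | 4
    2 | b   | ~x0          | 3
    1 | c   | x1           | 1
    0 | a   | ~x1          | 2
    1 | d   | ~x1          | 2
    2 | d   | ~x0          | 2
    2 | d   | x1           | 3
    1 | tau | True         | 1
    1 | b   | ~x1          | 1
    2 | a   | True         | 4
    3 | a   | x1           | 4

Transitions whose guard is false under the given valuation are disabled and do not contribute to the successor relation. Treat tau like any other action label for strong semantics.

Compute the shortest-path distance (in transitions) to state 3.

Breadth-first toward 3:
  Layer 0: {0}
  Layer 1: {2}
  Layer 2: {3,4}
3 enters at depth 2; path a·b

Answer: 2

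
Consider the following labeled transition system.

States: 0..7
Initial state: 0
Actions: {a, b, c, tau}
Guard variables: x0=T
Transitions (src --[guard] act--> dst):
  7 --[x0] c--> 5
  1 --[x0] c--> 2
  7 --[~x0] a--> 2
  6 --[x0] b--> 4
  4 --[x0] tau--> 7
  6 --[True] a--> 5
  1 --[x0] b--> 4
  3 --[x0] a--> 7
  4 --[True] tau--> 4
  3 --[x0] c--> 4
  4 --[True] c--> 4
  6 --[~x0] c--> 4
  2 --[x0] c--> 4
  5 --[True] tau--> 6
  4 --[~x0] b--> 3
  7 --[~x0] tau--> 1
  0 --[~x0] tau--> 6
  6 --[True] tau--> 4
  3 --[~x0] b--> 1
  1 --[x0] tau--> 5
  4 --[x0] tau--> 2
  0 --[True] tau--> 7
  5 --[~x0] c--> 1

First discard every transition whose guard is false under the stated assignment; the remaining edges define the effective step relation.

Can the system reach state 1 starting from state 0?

Answer: UNREACHABLE

Trace:
16 transition(s) survive guard evaluation.
Layer 0: {0}
Layer 1: {7}  now seen {0,7}
Layer 2: {5}  now seen {0,5,7}
Layer 3: {6}  now seen {0,5,6,7}
Layer 4: {4}  now seen {0,4,5,6,7}
Layer 5: {2}  now seen {0,2,4,5,6,7}
R = {0,2,4,5,6,7}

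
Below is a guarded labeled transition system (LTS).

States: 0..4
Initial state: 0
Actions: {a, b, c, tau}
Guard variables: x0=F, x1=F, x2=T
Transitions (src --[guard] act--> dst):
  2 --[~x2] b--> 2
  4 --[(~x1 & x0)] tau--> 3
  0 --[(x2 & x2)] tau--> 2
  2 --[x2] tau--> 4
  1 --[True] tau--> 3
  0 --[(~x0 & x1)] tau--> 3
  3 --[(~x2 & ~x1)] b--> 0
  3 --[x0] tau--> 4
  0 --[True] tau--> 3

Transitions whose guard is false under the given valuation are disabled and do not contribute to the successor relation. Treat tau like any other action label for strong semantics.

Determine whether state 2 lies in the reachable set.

Answer: REACHABLE

Trace:
After dropping false guards: 4 live edges.
depth 0: {0}
depth 1: {2,3}  now seen {0,2,3}
depth 2: {4}  now seen {0,2,3,4}
Reachable = {0,2,3,4}
witness 2: tau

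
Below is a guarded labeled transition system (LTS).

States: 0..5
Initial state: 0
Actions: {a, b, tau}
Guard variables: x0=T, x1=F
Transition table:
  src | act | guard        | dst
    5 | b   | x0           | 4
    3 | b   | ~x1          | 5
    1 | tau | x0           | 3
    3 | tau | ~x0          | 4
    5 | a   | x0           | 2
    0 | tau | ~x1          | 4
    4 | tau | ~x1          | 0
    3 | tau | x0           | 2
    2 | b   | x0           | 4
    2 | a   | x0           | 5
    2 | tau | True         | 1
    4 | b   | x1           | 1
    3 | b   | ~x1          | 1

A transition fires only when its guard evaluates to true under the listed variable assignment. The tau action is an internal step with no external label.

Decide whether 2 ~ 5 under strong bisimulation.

Answer: NOT BISIMILAR

Working:
Compute ~ classes (split until stable):
  round 0: {{0,1,2,3,4,5}}
  round 1: {{0,1,4},{2},{3},{5}}
  round 2: {{0,4},{1},{2},{3},{5}}
5 equivalence class(es) (converged in 3)
[2]={2}  [5]={5}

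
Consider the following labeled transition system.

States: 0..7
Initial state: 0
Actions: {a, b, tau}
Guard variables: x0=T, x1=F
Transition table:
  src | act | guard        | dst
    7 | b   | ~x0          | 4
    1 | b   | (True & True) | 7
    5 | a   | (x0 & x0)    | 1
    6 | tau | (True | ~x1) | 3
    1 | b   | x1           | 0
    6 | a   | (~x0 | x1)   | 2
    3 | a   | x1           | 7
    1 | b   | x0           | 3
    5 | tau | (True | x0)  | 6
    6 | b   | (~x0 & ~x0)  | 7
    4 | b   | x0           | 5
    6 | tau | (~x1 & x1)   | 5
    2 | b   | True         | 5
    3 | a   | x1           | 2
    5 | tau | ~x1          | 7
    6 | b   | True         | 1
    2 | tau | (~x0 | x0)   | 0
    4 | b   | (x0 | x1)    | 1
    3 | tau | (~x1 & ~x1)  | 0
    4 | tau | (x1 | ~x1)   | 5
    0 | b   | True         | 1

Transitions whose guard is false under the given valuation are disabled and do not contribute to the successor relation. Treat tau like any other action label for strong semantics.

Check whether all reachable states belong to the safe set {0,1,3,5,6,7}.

Allowed set {0,1,3,5,6,7}
Reach set: {0,1,3,7}
  0: safe
  1: safe
  3: safe
  7: safe

Answer: INVARIANT HOLDS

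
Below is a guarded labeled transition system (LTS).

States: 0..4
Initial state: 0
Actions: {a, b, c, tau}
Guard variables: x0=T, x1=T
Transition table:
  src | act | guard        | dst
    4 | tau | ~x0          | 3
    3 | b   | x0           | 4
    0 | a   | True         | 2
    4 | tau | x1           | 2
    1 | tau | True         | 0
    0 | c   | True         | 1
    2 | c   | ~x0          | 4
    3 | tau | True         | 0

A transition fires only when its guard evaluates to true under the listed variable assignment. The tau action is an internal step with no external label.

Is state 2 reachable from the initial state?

After dropping false guards: 6 live edges.
L0 = {0}
L1 = {1,2}  now seen {0,1,2}
R = {0,1,2}
witness 2: a

Answer: REACHABLE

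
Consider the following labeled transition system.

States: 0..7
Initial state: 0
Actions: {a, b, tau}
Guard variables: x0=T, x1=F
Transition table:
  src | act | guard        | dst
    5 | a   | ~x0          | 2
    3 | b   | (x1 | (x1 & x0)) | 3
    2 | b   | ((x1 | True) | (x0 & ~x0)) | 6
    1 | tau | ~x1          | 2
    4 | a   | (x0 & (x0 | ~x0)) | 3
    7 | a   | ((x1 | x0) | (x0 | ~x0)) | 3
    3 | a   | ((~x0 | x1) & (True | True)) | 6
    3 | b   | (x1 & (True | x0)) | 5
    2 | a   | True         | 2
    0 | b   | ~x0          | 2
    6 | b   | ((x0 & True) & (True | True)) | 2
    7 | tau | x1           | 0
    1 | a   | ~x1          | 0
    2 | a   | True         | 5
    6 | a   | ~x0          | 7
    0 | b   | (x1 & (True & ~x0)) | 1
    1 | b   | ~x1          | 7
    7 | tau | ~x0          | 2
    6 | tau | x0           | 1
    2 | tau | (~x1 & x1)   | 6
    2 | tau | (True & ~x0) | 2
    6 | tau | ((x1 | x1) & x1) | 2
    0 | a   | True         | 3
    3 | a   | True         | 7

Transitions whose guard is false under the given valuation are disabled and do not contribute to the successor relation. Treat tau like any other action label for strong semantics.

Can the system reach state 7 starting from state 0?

Answer: REACHABLE

Trace:
12 transition(s) survive guard evaluation.
Layer 0: {0}
Layer 1: {3}  cumulative {0,3}
Layer 2: {7}  cumulative {0,3,7}
Reach set: {0,3,7}
Path to 7: a·a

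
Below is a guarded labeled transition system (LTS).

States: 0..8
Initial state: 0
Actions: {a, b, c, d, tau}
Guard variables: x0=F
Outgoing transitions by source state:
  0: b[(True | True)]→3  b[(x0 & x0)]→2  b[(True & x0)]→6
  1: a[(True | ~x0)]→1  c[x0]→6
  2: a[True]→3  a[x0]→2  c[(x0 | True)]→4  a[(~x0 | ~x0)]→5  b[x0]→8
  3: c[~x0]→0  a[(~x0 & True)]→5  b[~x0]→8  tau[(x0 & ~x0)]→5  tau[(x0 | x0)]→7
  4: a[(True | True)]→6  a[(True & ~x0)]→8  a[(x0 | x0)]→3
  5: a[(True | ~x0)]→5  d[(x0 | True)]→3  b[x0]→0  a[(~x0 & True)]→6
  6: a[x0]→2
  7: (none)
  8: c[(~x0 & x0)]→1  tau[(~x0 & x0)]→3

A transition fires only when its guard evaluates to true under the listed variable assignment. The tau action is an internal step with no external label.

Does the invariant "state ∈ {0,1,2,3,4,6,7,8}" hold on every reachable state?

Answer: INVARIANT VIOLATED at state 5

Trace:
Safe = {0,1,2,3,4,6,7,8}
R = {0,3,5,6,8}
  0: safe
  3: safe
  5: VIOLATES
  6: safe
  8: safe
witness against invariant: b·a → 5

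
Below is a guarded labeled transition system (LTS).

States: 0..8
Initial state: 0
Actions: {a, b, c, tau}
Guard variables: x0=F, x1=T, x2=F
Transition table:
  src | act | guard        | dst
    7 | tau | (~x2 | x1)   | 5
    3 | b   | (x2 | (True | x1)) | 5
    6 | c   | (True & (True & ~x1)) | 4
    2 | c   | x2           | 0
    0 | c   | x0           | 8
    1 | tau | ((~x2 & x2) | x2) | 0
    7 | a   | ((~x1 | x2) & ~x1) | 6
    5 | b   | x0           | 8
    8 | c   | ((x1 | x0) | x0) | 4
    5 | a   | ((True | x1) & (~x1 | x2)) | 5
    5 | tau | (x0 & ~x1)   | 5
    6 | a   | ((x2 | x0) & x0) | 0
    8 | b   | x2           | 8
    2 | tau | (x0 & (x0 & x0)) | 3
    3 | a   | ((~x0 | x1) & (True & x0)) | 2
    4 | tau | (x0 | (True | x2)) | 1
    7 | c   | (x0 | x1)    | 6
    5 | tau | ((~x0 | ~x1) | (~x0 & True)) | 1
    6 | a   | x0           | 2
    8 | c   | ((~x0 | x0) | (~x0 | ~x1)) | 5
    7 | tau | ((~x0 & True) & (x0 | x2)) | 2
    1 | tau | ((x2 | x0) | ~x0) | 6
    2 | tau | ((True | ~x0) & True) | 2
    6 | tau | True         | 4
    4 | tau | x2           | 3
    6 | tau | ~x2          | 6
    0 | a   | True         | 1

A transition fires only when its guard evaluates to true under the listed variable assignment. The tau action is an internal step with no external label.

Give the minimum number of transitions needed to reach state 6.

Answer: 2

Analysis:
Layered search for 6:
  Layer 0: {0}
  Layer 1: {1}
  Layer 2: {6}
6 enters at depth 2; path a·tau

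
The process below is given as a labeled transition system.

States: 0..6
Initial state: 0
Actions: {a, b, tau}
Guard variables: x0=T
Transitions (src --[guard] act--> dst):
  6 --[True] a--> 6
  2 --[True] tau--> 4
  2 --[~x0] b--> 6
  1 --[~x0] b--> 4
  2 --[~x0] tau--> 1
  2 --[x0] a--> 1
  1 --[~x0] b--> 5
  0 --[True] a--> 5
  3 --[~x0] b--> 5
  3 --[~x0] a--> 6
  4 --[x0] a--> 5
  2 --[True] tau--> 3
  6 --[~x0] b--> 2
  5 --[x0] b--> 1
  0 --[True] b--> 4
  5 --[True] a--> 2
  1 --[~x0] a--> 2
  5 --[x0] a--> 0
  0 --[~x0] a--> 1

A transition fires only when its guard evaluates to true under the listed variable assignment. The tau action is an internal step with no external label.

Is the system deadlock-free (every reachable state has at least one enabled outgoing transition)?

R = {0,1,2,3,4,5}
  0: a→5  b→4  [2 out]
  1: ∅  [deadlock]
  2: a→1  tau→3  tau→4  [3 out]
  3: ∅  [deadlock]
  4: a→5  [1 out]
  5: a→0  a→2  b→1  [3 out]
Path to 1: a·b

Answer: DEADLOCK at state 1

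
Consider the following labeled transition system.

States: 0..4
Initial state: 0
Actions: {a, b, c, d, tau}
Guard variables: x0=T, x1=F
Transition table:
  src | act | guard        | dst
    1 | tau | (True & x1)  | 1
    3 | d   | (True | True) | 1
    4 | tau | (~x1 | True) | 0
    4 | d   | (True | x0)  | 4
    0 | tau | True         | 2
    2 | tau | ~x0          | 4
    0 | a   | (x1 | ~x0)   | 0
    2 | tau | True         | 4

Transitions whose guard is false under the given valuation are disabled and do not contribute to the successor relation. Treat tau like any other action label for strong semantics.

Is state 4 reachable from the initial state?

After dropping false guards: 5 live edges.
depth 0: {0}
depth 1: {2}  cumulative {0,2}
depth 2: {4}  cumulative {0,2,4}
Reachable = {0,2,4}
witness 4: tau·tau

Answer: REACHABLE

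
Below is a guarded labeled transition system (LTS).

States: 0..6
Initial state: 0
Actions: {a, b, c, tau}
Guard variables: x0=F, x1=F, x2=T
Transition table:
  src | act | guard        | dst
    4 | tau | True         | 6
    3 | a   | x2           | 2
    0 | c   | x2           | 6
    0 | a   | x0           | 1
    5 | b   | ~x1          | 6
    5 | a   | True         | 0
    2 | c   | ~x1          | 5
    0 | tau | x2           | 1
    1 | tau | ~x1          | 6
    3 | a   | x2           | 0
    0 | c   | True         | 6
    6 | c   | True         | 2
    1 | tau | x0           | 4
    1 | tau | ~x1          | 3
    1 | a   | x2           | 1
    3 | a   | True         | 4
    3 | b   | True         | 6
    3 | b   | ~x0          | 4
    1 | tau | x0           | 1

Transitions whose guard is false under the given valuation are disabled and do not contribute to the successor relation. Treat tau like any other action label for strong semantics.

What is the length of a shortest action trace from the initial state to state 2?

Answer: 2

Trace:
Layered search for 2:
  depth 0: {0}
  depth 1: {1,6}
  depth 2: {2,3}
depth(2)=2, e.g. c·c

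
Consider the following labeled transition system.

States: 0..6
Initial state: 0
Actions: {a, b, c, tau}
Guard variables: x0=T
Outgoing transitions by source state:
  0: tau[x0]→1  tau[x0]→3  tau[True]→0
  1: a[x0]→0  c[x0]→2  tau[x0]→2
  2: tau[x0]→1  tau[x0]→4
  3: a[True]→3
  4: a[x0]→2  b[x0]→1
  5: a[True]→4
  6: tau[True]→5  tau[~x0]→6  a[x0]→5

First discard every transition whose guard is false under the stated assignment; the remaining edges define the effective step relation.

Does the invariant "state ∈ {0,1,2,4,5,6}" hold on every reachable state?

Inv-set: {0,1,2,4,5,6}
Reach set: {0,1,2,3,4}
  0: ✓
  1: ✓
  2: ✓
  3: VIOLATES
  4: ✓
counterexample path to 3: tau

Answer: INVARIANT VIOLATED at state 3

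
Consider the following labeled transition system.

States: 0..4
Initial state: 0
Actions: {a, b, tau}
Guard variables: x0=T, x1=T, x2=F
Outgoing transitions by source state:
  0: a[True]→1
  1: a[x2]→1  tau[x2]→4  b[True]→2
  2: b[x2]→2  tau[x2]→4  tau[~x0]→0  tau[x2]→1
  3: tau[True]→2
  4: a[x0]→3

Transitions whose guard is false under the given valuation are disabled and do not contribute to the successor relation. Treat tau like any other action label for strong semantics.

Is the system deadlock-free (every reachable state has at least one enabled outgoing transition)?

Answer: DEADLOCK at state 2

Analysis:
Reachable = {0,1,2}
  0: a→1  [1 exit(s)]
  1: b→2  [1 exit(s)]
  2: ∅  [no exit]
witness 2: a·b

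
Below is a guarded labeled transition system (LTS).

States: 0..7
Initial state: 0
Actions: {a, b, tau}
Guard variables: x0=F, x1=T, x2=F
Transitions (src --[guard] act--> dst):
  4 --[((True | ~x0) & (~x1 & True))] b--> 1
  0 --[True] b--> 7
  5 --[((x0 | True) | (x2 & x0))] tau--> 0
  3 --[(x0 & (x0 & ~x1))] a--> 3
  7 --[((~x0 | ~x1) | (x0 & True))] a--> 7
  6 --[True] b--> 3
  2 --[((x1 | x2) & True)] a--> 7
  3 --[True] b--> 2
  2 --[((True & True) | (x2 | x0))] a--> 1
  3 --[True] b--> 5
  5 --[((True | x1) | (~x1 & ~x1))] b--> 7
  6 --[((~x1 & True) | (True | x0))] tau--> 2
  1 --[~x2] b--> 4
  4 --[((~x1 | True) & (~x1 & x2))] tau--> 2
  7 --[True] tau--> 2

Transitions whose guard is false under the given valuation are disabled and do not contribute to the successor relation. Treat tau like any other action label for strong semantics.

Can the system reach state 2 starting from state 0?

Guard filter leaves 12 enabled edge(s).
L0 = {0}
L1 = {7}  cumulative {0,7}
L2 = {2}  cumulative {0,2,7}
L3 = {1}  cumulative {0,1,2,7}
L4 = {4}  cumulative {0,1,2,4,7}
R = {0,1,2,4,7}
trace reaching 2: b·tau

Answer: REACHABLE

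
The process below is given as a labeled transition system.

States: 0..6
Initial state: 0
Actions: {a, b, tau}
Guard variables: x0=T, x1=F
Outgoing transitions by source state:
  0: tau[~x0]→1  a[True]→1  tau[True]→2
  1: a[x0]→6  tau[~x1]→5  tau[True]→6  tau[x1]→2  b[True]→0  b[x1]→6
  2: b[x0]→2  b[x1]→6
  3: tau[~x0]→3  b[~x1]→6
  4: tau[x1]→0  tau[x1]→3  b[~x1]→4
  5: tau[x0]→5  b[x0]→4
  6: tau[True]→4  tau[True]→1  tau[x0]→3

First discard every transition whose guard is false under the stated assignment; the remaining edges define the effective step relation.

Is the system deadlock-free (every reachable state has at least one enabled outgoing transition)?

Answer: DEADLOCK-FREE

Trace:
Reach set: {0,1,2,3,4,5,6}
  0: a→1  tau→2  [deg 2]
  1: a→6  b→0  tau→5  tau→6  [deg 4]
  2: b→2  [deg 1]
  3: b→6  [deg 1]
  4: b→4  [deg 1]
  5: b→4  tau→5  [deg 2]
  6: tau→1  tau→3  tau→4  [deg 3]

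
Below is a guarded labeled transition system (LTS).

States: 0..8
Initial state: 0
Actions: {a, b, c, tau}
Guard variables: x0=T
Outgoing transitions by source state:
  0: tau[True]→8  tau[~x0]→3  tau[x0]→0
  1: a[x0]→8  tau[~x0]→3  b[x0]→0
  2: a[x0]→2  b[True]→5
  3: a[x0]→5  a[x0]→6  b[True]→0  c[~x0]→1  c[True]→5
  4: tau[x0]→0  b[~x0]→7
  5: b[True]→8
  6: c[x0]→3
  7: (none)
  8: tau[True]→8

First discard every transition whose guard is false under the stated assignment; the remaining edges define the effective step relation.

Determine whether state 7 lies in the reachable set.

Answer: UNREACHABLE

Trace:
After dropping false guards: 14 live edges.
L0 = {0}
L1 = {8}  cumulative {0,8}
R = {0,8}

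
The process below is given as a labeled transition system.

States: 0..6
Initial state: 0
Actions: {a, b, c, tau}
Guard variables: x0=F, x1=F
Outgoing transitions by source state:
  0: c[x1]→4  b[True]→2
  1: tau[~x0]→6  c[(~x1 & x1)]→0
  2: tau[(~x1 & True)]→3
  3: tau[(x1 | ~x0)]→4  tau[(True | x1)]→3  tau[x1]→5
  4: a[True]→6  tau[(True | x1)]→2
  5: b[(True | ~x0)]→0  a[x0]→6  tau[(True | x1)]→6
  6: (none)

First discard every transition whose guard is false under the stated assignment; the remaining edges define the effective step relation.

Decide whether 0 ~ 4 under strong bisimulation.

Compute ~ classes (split until stable):
  π0 = {{0,1,2,3,4,5,6}}
  π1 = {{0},{1,2,3},{4},{5},{6}}
  π2 = {{0},{1},{2},{3},{4},{5},{6}}
stable after 3 split(s): 7 block(s)
class of 0: {0}; class of 4: {4}

Answer: NOT BISIMILAR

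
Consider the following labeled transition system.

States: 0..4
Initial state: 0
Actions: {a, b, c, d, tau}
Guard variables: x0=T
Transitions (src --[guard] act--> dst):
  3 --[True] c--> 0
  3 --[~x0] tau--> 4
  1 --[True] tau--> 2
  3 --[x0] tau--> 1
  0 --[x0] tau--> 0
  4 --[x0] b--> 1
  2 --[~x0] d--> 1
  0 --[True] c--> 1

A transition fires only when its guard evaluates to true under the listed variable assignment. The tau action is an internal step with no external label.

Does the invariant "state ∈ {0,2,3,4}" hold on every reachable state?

Safe = {0,2,3,4}
Reachable = {0,1,2}
  0: ✓
  1: outside
  2: ✓
witness against invariant: c → 1

Answer: INVARIANT VIOLATED at state 1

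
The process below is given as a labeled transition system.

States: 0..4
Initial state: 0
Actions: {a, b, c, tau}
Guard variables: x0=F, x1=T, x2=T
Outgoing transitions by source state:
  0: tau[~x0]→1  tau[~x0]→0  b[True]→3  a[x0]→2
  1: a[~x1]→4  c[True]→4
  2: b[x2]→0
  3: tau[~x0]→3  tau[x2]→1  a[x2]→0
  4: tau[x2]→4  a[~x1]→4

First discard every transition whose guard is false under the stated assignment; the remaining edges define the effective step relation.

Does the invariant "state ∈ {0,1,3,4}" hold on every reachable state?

Answer: INVARIANT HOLDS

Trace:
Inv-set: {0,1,3,4}
Reach set: {0,1,3,4}
  0: ok
  1: ok
  3: ok
  4: ok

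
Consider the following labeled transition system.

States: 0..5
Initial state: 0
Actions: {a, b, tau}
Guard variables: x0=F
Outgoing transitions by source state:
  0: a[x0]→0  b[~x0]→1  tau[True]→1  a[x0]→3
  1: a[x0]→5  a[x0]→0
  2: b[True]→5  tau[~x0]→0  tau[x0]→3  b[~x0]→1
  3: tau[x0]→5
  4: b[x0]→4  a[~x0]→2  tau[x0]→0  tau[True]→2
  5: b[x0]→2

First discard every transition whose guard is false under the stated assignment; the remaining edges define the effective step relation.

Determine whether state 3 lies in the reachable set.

Guard filter leaves 7 enabled edge(s).
L0 = {0}
L1 = {1}  now seen {0,1}
Reach set: {0,1}

Answer: UNREACHABLE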